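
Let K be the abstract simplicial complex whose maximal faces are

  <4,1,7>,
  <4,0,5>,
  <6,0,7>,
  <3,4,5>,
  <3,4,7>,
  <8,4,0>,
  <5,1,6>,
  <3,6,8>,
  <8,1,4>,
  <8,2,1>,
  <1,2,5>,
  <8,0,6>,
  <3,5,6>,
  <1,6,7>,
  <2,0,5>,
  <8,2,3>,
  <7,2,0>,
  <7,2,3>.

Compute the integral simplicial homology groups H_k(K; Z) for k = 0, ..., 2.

H_0 = Z,  H_1 = Z^2,  H_2 = Z.

We work with the vertex ordering 0 < 1 < 2 < 3 < 4 < 5 < 6 < 7 < 8. The simplices of K, each written with vertices in increasing order, are:

  0-simplices (9): [0], [1], [2], [3], [4], [5], [6], [7], [8]
  1-simplices (27): (27 of them)
  2-simplices (18): [0,2,5], [0,2,7], [0,4,5], [0,4,8], [0,6,7], [0,6,8], [1,2,5], [1,2,8], [1,4,7], [1,4,8], [1,5,6], [1,6,7], [2,3,7], [2,3,8], [3,4,5], [3,4,7], [3,5,6], [3,6,8]

Hence C_0 ≅ Z^9, C_1 ≅ Z^27, C_2 ≅ Z^18.

The boundary map ∂_1: C_1 → C_0 maps an edge to its endpoints' difference, ∂[p,q] = q − p. For instance
  ∂[3,6] = [6] − [3].
The 9×27 boundary matrix has rank 8 and Smith normal form diag(1,1,1,1,1,1,1,1).

Boundary ∂_2: C_2 → C_1 sends each 2-simplex [p,q,r] to [q,r] − [p,r] + [p,q]. For instance
  ∂[1,4,7] = [4,7] − [1,7] + [1,4],
  ∂[0,2,5] = [2,5] − [0,5] + [0,2].
The 27×18 boundary matrix has rank 17 and Smith normal form diag(1,1,1,1,1,1,1,1,1,1,1,1,1,1,1,1,1).

From H_k ≅ ker(∂_k) / im(∂_{k+1}) we obtain:

  H_0: rank C_0 − rank ∂_1 = 9 − 8 = 1, and the invariant factors of ∂_1 are all 1, so H_0 ≅ Z.
  H_1: rank ker ∂_1 − rank ∂_2 = (27 − 8) − 17 = 2, and the invariant factors of ∂_2 are all 1, so H_1 ≅ Z^2.
  H_2: rank ker ∂_2 − rank ∂_3 = (18 − 17) − 0 = 1, and there is no ∂_3, so H_2 ≅ Z.

As a check, the Euler characteristic is 9 − 27 + 18 = 0, which agrees with 1 − 2 + 1 = 0.
(K is a triangulation of the torus T^2.)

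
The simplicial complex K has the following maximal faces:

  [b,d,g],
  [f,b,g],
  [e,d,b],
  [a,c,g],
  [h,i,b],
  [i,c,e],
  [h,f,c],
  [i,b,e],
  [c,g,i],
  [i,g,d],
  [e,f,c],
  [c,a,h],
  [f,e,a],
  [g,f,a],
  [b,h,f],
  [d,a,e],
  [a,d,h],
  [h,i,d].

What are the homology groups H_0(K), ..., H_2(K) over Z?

H_0 = Z,  H_1 = Z ⊕ Z/2Z,  H_2 = 0.

We work with the vertex ordering a < b < c < d < e < f < g < h < i. The simplices of K, each written with vertices in increasing order, are:

  0-simplices (9): a, b, c, d, e, f, g, h, i
  1-simplices (27): ac, ad, ae, af, ag, ah, bd, be, bf, bg, bh, bi, ce, cf, cg, ch, ci, de, dg, dh, di, ef, ei, fg, fh, gi, hi
  2-simplices (18): acg, ach, ade, adh, aef, afg, bde, bdg, bei, bfg, bfh, bhi, cef, cei, cfh, cgi, dgi, dhi

Hence C_0 ≅ Z^9, C_1 ≅ Z^27, C_2 ≅ Z^18.

∂_1: C_1 → C_0 is given by ∂[p,q] = [q] − [p]. For instance
  ∂dh = h − d.
This gives a 9×27 integer matrix of rank 8; reducing to Smith normal form yields diagonal entries (1,1,1,1,1,1,1,1).

The boundary map ∂_2: C_2 → C_1 sends each 2-simplex [p,q,r] to [q,r] − [p,r] + [p,q]. For instance
  ∂cei = ei − ci + ce,
  ∂bfh = fh − bh + bf.
This gives a 27×18 integer matrix of rank 18; reducing to Smith normal form yields diagonal entries (1,1,1,1,1,1,1,1,1,1,1,1,1,1,1,1,1,2).

Computing H_k = (kernel of ∂_k) / (image of ∂_{k+1}):

  H_0: rank C_0 − rank ∂_1 = 9 − 8 = 1, and the invariant factors of ∂_1 are all 1, so H_0 ≅ Z.
  H_1: rank ker ∂_1 − rank ∂_2 = (27 − 8) − 18 = 1, and ∂_2 has invariant factor 2 > 1, so H_1 ≅ Z ⊕ Z/2Z.
  H_2: rank ker ∂_2 − rank ∂_3 = (18 − 18) − 0 = 0, and there is no ∂_3, so H_2 ≅ 0.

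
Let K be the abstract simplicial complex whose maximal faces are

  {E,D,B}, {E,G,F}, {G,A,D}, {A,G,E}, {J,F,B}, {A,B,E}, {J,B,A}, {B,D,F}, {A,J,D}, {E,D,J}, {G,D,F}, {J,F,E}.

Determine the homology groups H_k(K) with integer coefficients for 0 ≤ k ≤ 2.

H_0 = Z,  H_1 = Z/2,  H_2 = 0.

Take the total order A < B < D < E < F < G < J on the vertex set. Then K (dimension 2) consists of the simplices:

  0-simplices (7): A, B, D, E, F, G, J
  1-simplices (18): AB, AD, AE, AG, AJ, BD, BE, BF, BJ, DE, DF, DG, DJ, EF, EG, EJ, FG, FJ
  2-simplices (12): ABE, ABJ, ADG, ADJ, AEG, BDE, BDF, BFJ, DEJ, DFG, EFG, EFJ

giving chain groups C_0 ≅ Z^7, C_1 ≅ Z^18, C_2 ≅ Z^12.

Boundary ∂_1: C_1 → C_0 maps an edge to its endpoints' difference, ∂[p,q] = q − p. For instance
  ∂BJ = J − B.
This gives a 7×18 integer matrix of rank 6; reducing to Smith normal form yields diagonal entries (1,1,1,1,1,1).

∂_2: C_2 → C_1 maps a triangle to the signed sum of its edges. For instance
  ∂EFJ = FJ − EJ + EF,
  ∂ADJ = DJ − AJ + AD.
The 18×12 boundary matrix has rank 12 and Smith normal form diag(1,1,1,1,1,1,1,1,1,1,1,2).

Reading off H_k = ker ∂_k / im ∂_{k+1}:

  H_0: rank C_0 − rank ∂_1 = 7 − 6 = 1, and the invariant factors of ∂_1 are all 1, so H_0 ≅ Z.
  H_1: rank ker ∂_1 − rank ∂_2 = (18 − 6) − 12 = 0, and ∂_2 has invariant factor 2 > 1, so H_1 ≅ Z/2.
  H_2: rank ker ∂_2 − rank ∂_3 = (12 − 12) − 0 = 0, and there is no ∂_3, so H_2 ≅ 0.

(K is a triangulation of the real projective plane RP^2.)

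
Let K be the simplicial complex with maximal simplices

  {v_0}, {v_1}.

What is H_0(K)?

Order the vertices as v_0 < v_1. Listing each simplex with vertices in this order, K has dimension 0 with simplices:

  0-simplices (2): [v_0], [v_1]

so the chain groups are C_0 ≅ Z^2.

Reading off H_k = ker ∂_k / im ∂_{k+1}:

  H_0: rank C_0 − rank ∂_1 = 2 − 0 = 2, and there is no ∂_1, so H_0 ≅ Z^2.

(K is a triangulation of a set of 2 points.)

H_0 ≅ Z^2.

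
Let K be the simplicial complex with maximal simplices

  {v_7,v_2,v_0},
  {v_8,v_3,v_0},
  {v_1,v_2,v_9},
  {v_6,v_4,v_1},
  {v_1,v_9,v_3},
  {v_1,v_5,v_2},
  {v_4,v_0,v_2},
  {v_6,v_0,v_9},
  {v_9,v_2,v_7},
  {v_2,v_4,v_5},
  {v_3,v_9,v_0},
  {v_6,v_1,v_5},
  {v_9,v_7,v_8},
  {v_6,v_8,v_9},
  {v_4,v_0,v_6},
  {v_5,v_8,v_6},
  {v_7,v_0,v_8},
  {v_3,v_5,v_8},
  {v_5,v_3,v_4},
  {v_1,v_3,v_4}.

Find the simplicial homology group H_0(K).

H_0 = Z.

Fix the vertex order v_0 < v_1 < v_2 < v_3 < v_4 < v_5 < v_6 < v_7 < v_8 < v_9 and write every simplex with vertices in increasing order. Then dim K = 2 and the simplices of K are:

  0-simplices (10): [v_0], [v_1], [v_2], [v_3], [v_4], [v_5], [v_6], [v_7], [v_8], [v_9]
  1-simplices (30): (30 of them)
  2-simplices (20): (20 of them)

giving chain groups C_0 ≅ Z^10, C_1 ≅ Z^30, C_2 ≅ Z^20.

Boundary ∂_1: C_1 → C_0 sends each edge [p,q] (with p < q) to q − p.
As a 10×30 matrix over Z this has rank 9, with invariant factors (1,1,1,1,1,1,1,1,1).

∂_2: C_2 → C_1 maps a triangle to the signed sum of its edges. For instance
  ∂[v_0,v_4,v_6] = [v_4,v_6] − [v_0,v_6] + [v_0,v_4],
  ∂[v_0,v_7,v_8] = [v_7,v_8] − [v_0,v_8] + [v_0,v_7].
The 30×20 boundary matrix has rank 20 and Smith normal form diag(1,1,1,1,1,1,1,1,1,1,1,1,1,1,1,1,1,1,1,2).

Reading off H_k = ker ∂_k / im ∂_{k+1}:

  H_0: rank C_0 − rank ∂_1 = 10 − 9 = 1, and the invariant factors of ∂_1 are all 1, so H_0 ≅ Z.

(K is a triangulation of the Klein bottle.)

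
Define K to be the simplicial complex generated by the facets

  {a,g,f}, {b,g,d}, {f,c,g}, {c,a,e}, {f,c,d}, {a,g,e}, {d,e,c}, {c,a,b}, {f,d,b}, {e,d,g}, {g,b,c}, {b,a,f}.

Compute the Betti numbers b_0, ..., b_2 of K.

b_0 = 1, b_1 = 0, b_2 = 0.

We work with the vertex ordering a < b < c < d < e < f < g. The simplices of K, each written with vertices in increasing order, are:

  0-simplices (7): a, b, c, d, e, f, g
  1-simplices (18): ab, ac, ae, af, ag, bc, bd, bf, bg, cd, ce, cf, cg, de, df, dg, eg, fg
  2-simplices (12): abc, abf, ace, aeg, afg, bcg, bdf, bdg, cde, cdf, cfg, deg

Hence C_0 ≅ Z^7, C_1 ≅ Z^18, C_2 ≅ Z^12.

∂_1: C_1 → C_0 sends each edge [p,q] (with p < q) to q − p.
The resulting 7×18 matrix has rank 6, and its Smith normal form has invariant factors (1,1,1,1,1,1).

The boundary map ∂_2: C_2 → C_1 sends each 2-simplex [p,q,r] to [q,r] − [p,r] + [p,q]. For instance
  ∂bdf = df − bf + bd,
  ∂abc = bc − ac + ab.
The 18×12 boundary matrix has rank 12 and Smith normal form diag(1,1,1,1,1,1,1,1,1,1,1,2).

Computing H_k = (kernel of ∂_k) / (image of ∂_{k+1}):

  H_0: rank C_0 − rank ∂_1 = 7 − 6 = 1, and the invariant factors of ∂_1 are all 1, so H_0 ≅ Z.
  H_1: rank ker ∂_1 − rank ∂_2 = (18 − 6) − 12 = 0, and ∂_2 has invariant factor 2 > 1, so H_1 ≅ Z/2.
  H_2: rank ker ∂_2 − rank ∂_3 = (12 − 12) − 0 = 0, and there is no ∂_3, so H_2 ≅ 0.

As a check, the Euler characteristic is 7 − 18 + 12 = 1, which agrees with 1 − 0 + 0 = 1.

Hence the Betti numbers are b_0 = 1, b_1 = 0, b_2 = 0.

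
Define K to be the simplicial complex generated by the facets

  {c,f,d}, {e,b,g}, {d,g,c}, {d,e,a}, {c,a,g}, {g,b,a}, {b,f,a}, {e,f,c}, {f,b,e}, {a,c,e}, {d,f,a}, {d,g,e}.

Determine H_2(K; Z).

We work with the vertex ordering a < b < c < d < e < f < g. The simplices of K, each written with vertices in increasing order, are:

  0-simplices (7): a, b, c, d, e, f, g
  1-simplices (18): ab, ac, ad, ae, af, ag, be, bf, bg, cd, ce, cf, cg, de, df, dg, ef, eg
  2-simplices (12): abf, abg, ace, acg, ade, adf, bef, beg, cdf, cdg, cef, deg

giving chain groups C_0 ≅ Z^7, C_1 ≅ Z^18, C_2 ≅ Z^12.

Boundary ∂_1: C_1 → C_0 maps an edge to its endpoints' difference, ∂[p,q] = q − p. For instance
  ∂ad = d − a.
The 7×18 boundary matrix has rank 6 and Smith normal form diag(1,1,1,1,1,1).

The boundary map ∂_2: C_2 → C_1 maps a triangle to the signed sum of its edges. For instance
  ∂abf = bf − af + ab,
  ∂cdg = dg − cg + cd.
The resulting 18×12 matrix has rank 12, and its Smith normal form has invariant factors (1,1,1,1,1,1,1,1,1,1,1,2).

Computing H_k = (kernel of ∂_k) / (image of ∂_{k+1}):

  H_2: rank ker ∂_2 − rank ∂_3 = (12 − 12) − 0 = 0, and there is no ∂_3, so H_2 ≅ 0.

(K is a triangulation of the real projective plane RP^2.)

H_2 ≅ 0.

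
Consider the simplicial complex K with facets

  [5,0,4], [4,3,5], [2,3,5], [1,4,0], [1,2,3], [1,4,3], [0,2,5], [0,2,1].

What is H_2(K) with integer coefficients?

H_2 ≅ Z.

Fix the vertex order 0 < 1 < 2 < 3 < 4 < 5 and write every simplex with vertices in increasing order. Then dim K = 2 and the simplices of K are:

  0-simplices (6): [0], [1], [2], [3], [4], [5]
  1-simplices (12): [0,1], [0,2], [0,4], [0,5], [1,2], [1,3], [1,4], [2,3], [2,5], [3,4], [3,5], [4,5]
  2-simplices (8): [0,1,2], [0,1,4], [0,2,5], [0,4,5], [1,2,3], [1,3,4], [2,3,5], [3,4,5]

Hence C_0 ≅ Z^6, C_1 ≅ Z^12, C_2 ≅ Z^8.

The boundary map ∂_1: C_1 → C_0 maps an edge to its endpoints' difference, ∂[p,q] = q − p.
The 6×12 boundary matrix has rank 5 and Smith normal form diag(1,1,1,1,1).

The boundary map ∂_2: C_2 → C_1 maps a triangle to the signed sum of its edges. For instance
  ∂[0,2,5] = [2,5] − [0,5] + [0,2],
  ∂[0,4,5] = [4,5] − [0,5] + [0,4].
This gives a 12×8 integer matrix of rank 7; reducing to Smith normal form yields diagonal entries (1,1,1,1,1,1,1).

Reading off H_k = ker ∂_k / im ∂_{k+1}:

  H_2: rank ker ∂_2 − rank ∂_3 = (8 − 7) − 0 = 1, and there is no ∂_3, so H_2 ≅ Z.

(K is a triangulation of the 2-sphere S^2.)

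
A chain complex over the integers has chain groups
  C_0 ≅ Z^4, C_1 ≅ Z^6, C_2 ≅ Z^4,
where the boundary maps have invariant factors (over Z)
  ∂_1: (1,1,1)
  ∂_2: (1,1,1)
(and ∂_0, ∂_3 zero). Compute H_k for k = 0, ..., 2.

H_0: b_0 = 4 − 0 − 3 = 1; torsion from ∂_1 factors > 1: none. So H_0 = Z.
H_1: b_1 = 6 − 3 − 3 = 0; torsion from ∂_2 factors > 1: none. So H_1 = 0.
H_2: b_2 = 4 − 3 − 0 = 1; torsion from ∂_3 factors > 1: none. So H_2 = Z.

H_0 = Z,  H_1 = 0,  H_2 = Z.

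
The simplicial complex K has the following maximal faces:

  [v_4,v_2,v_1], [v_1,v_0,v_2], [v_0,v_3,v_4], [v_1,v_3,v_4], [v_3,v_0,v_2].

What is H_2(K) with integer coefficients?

We work with the vertex ordering v_0 < v_1 < v_2 < v_3 < v_4. The simplices of K, each written with vertices in increasing order, are:

  0-simplices (5): [v_0], [v_1], [v_2], [v_3], [v_4]
  1-simplices (10): [v_0,v_1], [v_0,v_2], [v_0,v_3], [v_0,v_4], [v_1,v_2], [v_1,v_3], [v_1,v_4], [v_2,v_3], [v_2,v_4], [v_3,v_4]
  2-simplices (5): [v_0,v_1,v_2], [v_0,v_2,v_3], [v_0,v_3,v_4], [v_1,v_2,v_4], [v_1,v_3,v_4]

giving chain groups C_0 ≅ Z^5, C_1 ≅ Z^10, C_2 ≅ Z^5.

The boundary map ∂_1: C_1 → C_0 is given by ∂[p,q] = [q] − [p].
As a 5×10 matrix over Z this has rank 4, with invariant factors (1,1,1,1).

The boundary map ∂_2: C_2 → C_1 maps a triangle to the signed sum of its edges. For instance
  ∂[v_0,v_3,v_4] = [v_3,v_4] − [v_0,v_4] + [v_0,v_3],
  ∂[v_1,v_3,v_4] = [v_3,v_4] − [v_1,v_4] + [v_1,v_3].
The resulting 10×5 matrix has rank 5, and its Smith normal form has invariant factors (1,1,1,1,1).

From H_k ≅ ker(∂_k) / im(∂_{k+1}) we obtain:

  H_2: rank ker ∂_2 − rank ∂_3 = (5 − 5) − 0 = 0, and there is no ∂_3, so H_2 ≅ 0.

(K is a triangulation of the Möbius band.)

H_2 ≅ 0.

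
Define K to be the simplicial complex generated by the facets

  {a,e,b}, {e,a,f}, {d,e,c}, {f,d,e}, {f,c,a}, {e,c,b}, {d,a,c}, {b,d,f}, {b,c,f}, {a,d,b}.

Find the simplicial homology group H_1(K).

Order the vertices as a < b < c < d < e < f. Listing each simplex with vertices in this order, K has dimension 2 with simplices:

  0-simplices (6): a, b, c, d, e, f
  1-simplices (15): ab, ac, ad, ae, af, bc, bd, be, bf, cd, ce, cf, de, df, ef
  2-simplices (10): abd, abe, acd, acf, aef, bce, bcf, bdf, cde, def

Hence C_0 ≅ Z^6, C_1 ≅ Z^15, C_2 ≅ Z^10.

The boundary map ∂_1: C_1 → C_0 sends each edge [p,q] (with p < q) to q − p.
As a 6×15 matrix over Z this has rank 5, with invariant factors (1,1,1,1,1).

∂_2: C_2 → C_1 acts by ∂[p,q,r] = [q,r] − [p,r] + [p,q]. For instance
  ∂abe = be − ae + ab,
  ∂bcf = cf − bf + bc.
The resulting 15×10 matrix has rank 10, and its Smith normal form has invariant factors (1,1,1,1,1,1,1,1,1,2).

Now H_k = ker ∂_k / im ∂_{k+1}, so:

  H_1: rank ker ∂_1 − rank ∂_2 = (15 − 5) − 10 = 0, and ∂_2 has invariant factor 2 > 1, so H_1 ≅ Z_2.

H_1 = Z_2.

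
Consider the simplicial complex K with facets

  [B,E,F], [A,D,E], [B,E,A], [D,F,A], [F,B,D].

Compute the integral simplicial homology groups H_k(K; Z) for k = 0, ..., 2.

Fix the vertex order A < B < D < E < F and write every simplex with vertices in increasing order. Then dim K = 2 and the simplices of K are:

  0-simplices (5): A, B, D, E, F
  1-simplices (10): AB, AD, AE, AF, BD, BE, BF, DE, DF, EF
  2-simplices (5): ABE, ADE, ADF, BDF, BEF

so the chain groups are C_0 ≅ Z^5, C_1 ≅ Z^10, C_2 ≅ Z^5.

The boundary map ∂_1: C_1 → C_0 is given by ∂[p,q] = [q] − [p]. For instance
  ∂AE = E − A.
As a 5×10 matrix over Z this has rank 4, with invariant factors (1,1,1,1).

The boundary map ∂_2: C_2 → C_1 sends each 2-simplex [p,q,r] to [q,r] − [p,r] + [p,q]. For instance
  ∂ADF = DF − AF + AD,
  ∂ABE = BE − AE + AB.
The 10×5 boundary matrix has rank 5 and Smith normal form diag(1,1,1,1,1).

From H_k ≅ ker(∂_k) / im(∂_{k+1}) we obtain:

  H_0: rank C_0 − rank ∂_1 = 5 − 4 = 1, and the invariant factors of ∂_1 are all 1, so H_0 = Z.
  H_1: rank ker ∂_1 − rank ∂_2 = (10 − 4) − 5 = 1, and the invariant factors of ∂_2 are all 1, so H_1 = Z.
  H_2: rank ker ∂_2 − rank ∂_3 = (5 − 5) − 0 = 0, and there is no ∂_3, so H_2 = 0.

As a check, the Euler characteristic is 5 − 10 + 5 = 0, which agrees with 1 − 1 + 0 = 0.

H_0 = Z,  H_1 = Z,  H_2 = 0.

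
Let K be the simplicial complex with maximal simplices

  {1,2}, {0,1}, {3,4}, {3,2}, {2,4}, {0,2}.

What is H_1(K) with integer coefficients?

We work with the vertex ordering 0 < 1 < 2 < 3 < 4. The simplices of K, each written with vertices in increasing order, are:

  0-simplices (5): [0], [1], [2], [3], [4]
  1-simplices (6): [0,1], [0,2], [1,2], [2,3], [2,4], [3,4]

giving chain groups C_0 ≅ Z^5, C_1 ≅ Z^6.

∂_1: C_1 → C_0 sends each edge [p,q] (with p < q) to q − p. For instance
  ∂[0,2] = [2] − [0].
This gives a 5×6 integer matrix of rank 4; reducing to Smith normal form yields diagonal entries (1,1,1,1).

From H_k ≅ ker(∂_k) / im(∂_{k+1}) we obtain:

  H_1: rank ker ∂_1 − rank ∂_2 = (6 − 4) − 0 = 2, and there is no ∂_2, so H_1 = Z^2.

H_1 = Z^2.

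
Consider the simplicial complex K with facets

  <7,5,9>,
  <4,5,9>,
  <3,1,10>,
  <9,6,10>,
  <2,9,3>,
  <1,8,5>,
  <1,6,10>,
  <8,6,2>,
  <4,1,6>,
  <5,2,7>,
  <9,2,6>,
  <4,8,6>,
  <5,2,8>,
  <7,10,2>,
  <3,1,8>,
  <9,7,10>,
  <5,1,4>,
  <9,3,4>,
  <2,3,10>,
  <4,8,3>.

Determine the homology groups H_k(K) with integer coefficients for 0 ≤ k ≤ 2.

H_0 = Z,  H_1 = Z ⊕ Z/2,  H_2 = 0.

Fix the vertex order 1 < 2 < 3 < 4 < 5 < 6 < 7 < 8 < 9 < 10 and write every simplex with vertices in increasing order. Then dim K = 2 and the simplices of K are:

  0-simplices (10): [1], [2], [3], [4], [5], [6], [7], [8], [9], [10]
  1-simplices (30): (30 of them)
  2-simplices (20): (20 of them)

Hence C_0 ≅ Z^10, C_1 ≅ Z^30, C_2 ≅ Z^20.

Boundary ∂_1: C_1 → C_0 maps an edge to its endpoints' difference, ∂[p,q] = q − p. For instance
  ∂[2,3] = [3] − [2].
As a 10×30 matrix over Z this has rank 9, with invariant factors (1,1,1,1,1,1,1,1,1).

∂_2: C_2 → C_1 sends each 2-simplex [p,q,r] to [q,r] − [p,r] + [p,q]. For instance
  ∂[2,3,9] = [3,9] − [2,9] + [2,3],
  ∂[2,5,7] = [5,7] − [2,7] + [2,5].
The resulting 30×20 matrix has rank 20, and its Smith normal form has invariant factors (1,1,1,1,1,1,1,1,1,1,1,1,1,1,1,1,1,1,1,2).

Now H_k = ker ∂_k / im ∂_{k+1}, so:

  H_0: rank C_0 − rank ∂_1 = 10 − 9 = 1, and the invariant factors of ∂_1 are all 1, so H_0 = Z.
  H_1: rank ker ∂_1 − rank ∂_2 = (30 − 9) − 20 = 1, and ∂_2 has invariant factor 2 > 1, so H_1 = Z ⊕ Z/2.
  H_2: rank ker ∂_2 − rank ∂_3 = (20 − 20) − 0 = 0, and there is no ∂_3, so H_2 = 0.

(K is a triangulation of the Klein bottle.)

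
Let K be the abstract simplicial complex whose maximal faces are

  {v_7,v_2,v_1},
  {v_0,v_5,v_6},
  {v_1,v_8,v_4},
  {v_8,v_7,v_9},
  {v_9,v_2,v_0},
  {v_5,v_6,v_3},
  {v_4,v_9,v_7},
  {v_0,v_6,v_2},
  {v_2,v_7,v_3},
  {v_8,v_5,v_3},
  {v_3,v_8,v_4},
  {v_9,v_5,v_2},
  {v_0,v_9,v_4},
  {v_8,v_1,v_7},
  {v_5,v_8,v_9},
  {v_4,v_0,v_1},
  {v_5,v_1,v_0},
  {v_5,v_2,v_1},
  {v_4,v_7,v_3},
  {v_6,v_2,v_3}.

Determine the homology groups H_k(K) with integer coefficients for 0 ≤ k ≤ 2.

H_0 ≅ Z,  H_1 ≅ Z ⊕ Z/2,  H_2 = 0.

Fix the vertex order v_0 < v_1 < v_2 < v_3 < v_4 < v_5 < v_6 < v_7 < v_8 < v_9 and write every simplex with vertices in increasing order. Then dim K = 2 and the simplices of K are:

  0-simplices (10): [v_0], [v_1], [v_2], [v_3], [v_4], [v_5], [v_6], [v_7], [v_8], [v_9]
  1-simplices (30): (30 of them)
  2-simplices (20): (20 of them)

giving chain groups C_0 ≅ Z^10, C_1 ≅ Z^30, C_2 ≅ Z^20.

Boundary ∂_1: C_1 → C_0 sends each edge [p,q] (with p < q) to q − p. For instance
  ∂[v_5,v_6] = [v_6] − [v_5].
This gives a 10×30 integer matrix of rank 9; reducing to Smith normal form yields diagonal entries (1,1,1,1,1,1,1,1,1).

The boundary map ∂_2: C_2 → C_1 acts by ∂[p,q,r] = [q,r] − [p,r] + [p,q]. For instance
  ∂[v_3,v_5,v_6] = [v_5,v_6] − [v_3,v_6] + [v_3,v_5],
  ∂[v_2,v_3,v_7] = [v_3,v_7] − [v_2,v_7] + [v_2,v_3].
As a 30×20 matrix over Z this has rank 20, with invariant factors (1,1,1,1,1,1,1,1,1,1,1,1,1,1,1,1,1,1,1,2).

From H_k ≅ ker(∂_k) / im(∂_{k+1}) we obtain:

  H_0: rank C_0 − rank ∂_1 = 10 − 9 = 1, and the invariant factors of ∂_1 are all 1, so H_0 = Z.
  H_1: rank ker ∂_1 − rank ∂_2 = (30 − 9) − 20 = 1, and ∂_2 has invariant factor 2 > 1, so H_1 = Z ⊕ Z/2.
  H_2: rank ker ∂_2 − rank ∂_3 = (20 − 20) − 0 = 0, and there is no ∂_3, so H_2 = 0.

As a check, the Euler characteristic is 10 − 30 + 20 = 0, which agrees with 1 − 1 + 0 = 0.
(K is a triangulation of the Klein bottle.)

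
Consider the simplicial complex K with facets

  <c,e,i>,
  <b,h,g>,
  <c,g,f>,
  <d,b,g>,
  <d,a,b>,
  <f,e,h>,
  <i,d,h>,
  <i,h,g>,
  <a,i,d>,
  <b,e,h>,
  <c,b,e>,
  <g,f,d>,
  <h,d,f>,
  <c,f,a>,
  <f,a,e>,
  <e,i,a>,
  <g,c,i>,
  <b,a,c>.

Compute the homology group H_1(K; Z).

H_1 = Z ⊕ Z/2.

We work with the vertex ordering a < b < c < d < e < f < g < h < i. The simplices of K, each written with vertices in increasing order, are:

  0-simplices (9): a, b, c, d, e, f, g, h, i
  1-simplices (27): ab, ac, ad, ae, af, ai, bc, bd, be, bg, bh, ce, cf, cg, ci, df, dg, dh, di, ef, eh, ei, fg, fh, gh, gi, hi
  2-simplices (18): abc, abd, acf, adi, aef, aei, bce, bdg, beh, bgh, cei, cfg, cgi, dfg, dfh, dhi, efh, ghi

Hence C_0 ≅ Z^9, C_1 ≅ Z^27, C_2 ≅ Z^18.

The boundary map ∂_1: C_1 → C_0 is given by ∂[p,q] = [q] − [p]. For instance
  ∂dh = h − d.
As a 9×27 matrix over Z this has rank 8, with invariant factors (1,1,1,1,1,1,1,1).

Boundary ∂_2: C_2 → C_1 maps a triangle to the signed sum of its edges. For instance
  ∂bdg = dg − bg + bd,
  ∂dfh = fh − dh + df.
As a 27×18 matrix over Z this has rank 18, with invariant factors (1,1,1,1,1,1,1,1,1,1,1,1,1,1,1,1,1,2).

From H_k ≅ ker(∂_k) / im(∂_{k+1}) we obtain:

  H_1: rank ker ∂_1 − rank ∂_2 = (27 − 8) − 18 = 1, and ∂_2 has invariant factor 2 > 1, so H_1 ≅ Z ⊕ Z/2.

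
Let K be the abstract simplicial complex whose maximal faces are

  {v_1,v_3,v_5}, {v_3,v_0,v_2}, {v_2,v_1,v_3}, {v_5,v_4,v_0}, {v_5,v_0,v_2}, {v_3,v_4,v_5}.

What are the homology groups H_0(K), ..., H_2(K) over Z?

We work with the vertex ordering v_0 < v_1 < v_2 < v_3 < v_4 < v_5. The simplices of K, each written with vertices in increasing order, are:

  0-simplices (6): [v_0], [v_1], [v_2], [v_3], [v_4], [v_5]
  1-simplices (12): [v_0,v_2], [v_0,v_3], [v_0,v_4], [v_0,v_5], [v_1,v_2], [v_1,v_3], [v_1,v_5], [v_2,v_3], [v_2,v_5], [v_3,v_4], [v_3,v_5], [v_4,v_5]
  2-simplices (6): [v_0,v_2,v_3], [v_0,v_2,v_5], [v_0,v_4,v_5], [v_1,v_2,v_3], [v_1,v_3,v_5], [v_3,v_4,v_5]

Hence C_0 ≅ Z^6, C_1 ≅ Z^12, C_2 ≅ Z^6.

Boundary ∂_1: C_1 → C_0 is given by ∂[p,q] = [q] − [p].
The resulting 6×12 matrix has rank 5, and its Smith normal form has invariant factors (1,1,1,1,1).

Boundary ∂_2: C_2 → C_1 maps a triangle to the signed sum of its edges. For instance
  ∂[v_1,v_3,v_5] = [v_3,v_5] − [v_1,v_5] + [v_1,v_3],
  ∂[v_0,v_4,v_5] = [v_4,v_5] − [v_0,v_5] + [v_0,v_4].
The 12×6 boundary matrix has rank 6 and Smith normal form diag(1,1,1,1,1,1).

Computing H_k = (kernel of ∂_k) / (image of ∂_{k+1}):

  H_0: rank C_0 − rank ∂_1 = 6 − 5 = 1, and the invariant factors of ∂_1 are all 1, so H_0 = Z.
  H_1: rank ker ∂_1 − rank ∂_2 = (12 − 5) − 6 = 1, and the invariant factors of ∂_2 are all 1, so H_1 = Z.
  H_2: rank ker ∂_2 − rank ∂_3 = (6 − 6) − 0 = 0, and there is no ∂_3, so H_2 = 0.

(K is a triangulation of the cylinder S^1 x I.)

H_0 = Z,  H_1 = Z,  H_2 = 0.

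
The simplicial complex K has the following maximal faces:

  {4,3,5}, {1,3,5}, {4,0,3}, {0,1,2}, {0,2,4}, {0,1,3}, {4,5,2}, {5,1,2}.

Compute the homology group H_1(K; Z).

H_1 ≅ 0.

Fix the vertex order 0 < 1 < 2 < 3 < 4 < 5 and write every simplex with vertices in increasing order. Then dim K = 2 and the simplices of K are:

  0-simplices (6): [0], [1], [2], [3], [4], [5]
  1-simplices (12): [0,1], [0,2], [0,3], [0,4], [1,2], [1,3], [1,5], [2,4], [2,5], [3,4], [3,5], [4,5]
  2-simplices (8): [0,1,2], [0,1,3], [0,2,4], [0,3,4], [1,2,5], [1,3,5], [2,4,5], [3,4,5]

giving chain groups C_0 ≅ Z^6, C_1 ≅ Z^12, C_2 ≅ Z^8.

∂_1: C_1 → C_0 maps an edge to its endpoints' difference, ∂[p,q] = q − p.
This gives a 6×12 integer matrix of rank 5; reducing to Smith normal form yields diagonal entries (1,1,1,1,1).

Boundary ∂_2: C_2 → C_1 acts by ∂[p,q,r] = [q,r] − [p,r] + [p,q]. For instance
  ∂[0,3,4] = [3,4] − [0,4] + [0,3],
  ∂[1,3,5] = [3,5] − [1,5] + [1,3].
As a 12×8 matrix over Z this has rank 7, with invariant factors (1,1,1,1,1,1,1).

Now H_k = ker ∂_k / im ∂_{k+1}, so:

  H_1: rank ker ∂_1 − rank ∂_2 = (12 − 5) − 7 = 0, and the invariant factors of ∂_2 are all 1, so H_1 = 0.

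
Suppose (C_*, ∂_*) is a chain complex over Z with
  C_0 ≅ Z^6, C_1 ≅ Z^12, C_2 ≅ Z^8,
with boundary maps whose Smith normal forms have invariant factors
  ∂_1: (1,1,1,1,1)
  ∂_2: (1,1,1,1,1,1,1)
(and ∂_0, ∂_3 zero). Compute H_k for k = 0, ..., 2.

H_0 = Z,  H_1 = 0,  H_2 = Z.

H_0: b_0 = 6 − 0 − 5 = 1; torsion from ∂_1 factors > 1: none. So H_0 = Z.
H_1: b_1 = 12 − 5 − 7 = 0; torsion from ∂_2 factors > 1: none. So H_1 = 0.
H_2: b_2 = 8 − 7 − 0 = 1; torsion from ∂_3 factors > 1: none. So H_2 = Z.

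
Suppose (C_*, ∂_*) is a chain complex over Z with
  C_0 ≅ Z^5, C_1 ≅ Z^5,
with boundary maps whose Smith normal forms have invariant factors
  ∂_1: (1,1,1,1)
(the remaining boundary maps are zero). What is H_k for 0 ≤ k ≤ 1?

H_0: b_0 = 5 − 0 − 4 = 1; torsion from ∂_1 factors > 1: none. So H_0 = Z.
H_1: b_1 = 5 − 4 − 0 = 1; torsion from ∂_2 factors > 1: none. So H_1 = Z.

H_0 = Z,  H_1 = Z.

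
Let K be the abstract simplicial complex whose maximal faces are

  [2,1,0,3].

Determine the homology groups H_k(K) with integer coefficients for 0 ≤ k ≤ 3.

Fix the vertex order 0 < 1 < 2 < 3 and write every simplex with vertices in increasing order. Then dim K = 3 and the simplices of K are:

  0-simplices (4): [0], [1], [2], [3]
  1-simplices (6): [0,1], [0,2], [0,3], [1,2], [1,3], [2,3]
  2-simplices (4): [0,1,2], [0,1,3], [0,2,3], [1,2,3]
  3-simplices (1): [0,1,2,3]

giving chain groups C_0 ≅ Z^4, C_1 ≅ Z^6, C_2 ≅ Z^4, C_3 ≅ Z^1.

The boundary map ∂_1: C_1 → C_0 is given by ∂[p,q] = [q] − [p]. For instance
  ∂[0,3] = [3] − [0].
This gives a 4×6 integer matrix of rank 3; reducing to Smith normal form yields diagonal entries (1,1,1).

∂_2: C_2 → C_1 sends each 2-simplex [p,q,r] to [q,r] − [p,r] + [p,q]. For instance
  ∂[1,2,3] = [2,3] − [1,3] + [1,2],
  ∂[0,1,3] = [1,3] − [0,3] + [0,1].
The 6×4 boundary matrix has rank 3 and Smith normal form diag(1,1,1).

The boundary map ∂_3: C_3 → C_2 sends each 3-simplex σ to the alternating sum Σ_i (−1)^i (σ with its i-th vertex removed). For instance
  ∂[0,1,2,3] = [1,2,3] − [0,2,3] + [0,1,3] − [0,1,2].
This gives a 4×1 integer matrix of rank 1; reducing to Smith normal form yields diagonal entries (1).

Now H_k = ker ∂_k / im ∂_{k+1}, so:

  H_0: rank C_0 − rank ∂_1 = 4 − 3 = 1, and the invariant factors of ∂_1 are all 1, so H_0 = Z.
  H_1: rank ker ∂_1 − rank ∂_2 = (6 − 3) − 3 = 0, and the invariant factors of ∂_2 are all 1, so H_1 = 0.
  H_2: rank ker ∂_2 − rank ∂_3 = (4 − 3) − 1 = 0, and the invariant factors of ∂_3 are all 1, so H_2 = 0.
  H_3: rank ker ∂_3 − rank ∂_4 = (1 − 1) − 0 = 0, and there is no ∂_4, so H_3 = 0.

H_0 = Z,  H_1 = 0,  H_2 = 0,  H_3 = 0.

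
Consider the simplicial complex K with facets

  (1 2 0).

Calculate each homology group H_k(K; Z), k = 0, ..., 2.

Take the total order 0 < 1 < 2 on the vertex set. Then K (dimension 2) consists of the simplices:

  0-simplices (3): [0], [1], [2]
  1-simplices (3): [0,1], [0,2], [1,2]
  2-simplices (1): [0,1,2]

Hence C_0 ≅ Z^3, C_1 ≅ Z^3, C_2 ≅ Z^1.

∂_1: C_1 → C_0 sends each edge [p,q] (with p < q) to q − p.
The resulting 3×3 matrix has rank 2, and its Smith normal form has invariant factors (1,1).

∂_2: C_2 → C_1 acts by ∂[p,q,r] = [q,r] − [p,r] + [p,q]. For instance
  ∂[0,1,2] = [1,2] − [0,2] + [0,1].
As a 3×1 matrix over Z this has rank 1, with invariant factors (1).

Reading off H_k = ker ∂_k / im ∂_{k+1}:

  H_0: rank C_0 − rank ∂_1 = 3 − 2 = 1, and the invariant factors of ∂_1 are all 1, so H_0 ≅ Z.
  H_1: rank ker ∂_1 − rank ∂_2 = (3 − 2) − 1 = 0, and the invariant factors of ∂_2 are all 1, so H_1 ≅ 0.
  H_2: rank ker ∂_2 − rank ∂_3 = (1 − 1) − 0 = 0, and there is no ∂_3, so H_2 ≅ 0.

H_0 = Z,  H_1 = 0,  H_2 = 0.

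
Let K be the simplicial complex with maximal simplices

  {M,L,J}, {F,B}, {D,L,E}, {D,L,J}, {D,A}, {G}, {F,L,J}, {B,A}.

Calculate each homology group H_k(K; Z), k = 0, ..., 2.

We work with the vertex ordering A < B < D < E < F < G < J < L < M. The simplices of K, each written with vertices in increasing order, are:

  0-simplices (9): A, B, D, E, F, G, J, L, M
  1-simplices (12): AB, AD, BF, DE, DJ, DL, EL, FJ, FL, JL, JM, LM
  2-simplices (4): DEL, DJL, FJL, JLM

so the chain groups are C_0 ≅ Z^9, C_1 ≅ Z^12, C_2 ≅ Z^4.

Boundary ∂_1: C_1 → C_0 maps an edge to its endpoints' difference, ∂[p,q] = q − p. For instance
  ∂BF = F − B.
The 9×12 boundary matrix has rank 7 and Smith normal form diag(1,1,1,1,1,1,1).

The boundary map ∂_2: C_2 → C_1 maps a triangle to the signed sum of its edges. For instance
  ∂FJL = JL − FL + FJ,
  ∂DJL = JL − DL + DJ.
As a 12×4 matrix over Z this has rank 4, with invariant factors (1,1,1,1).

Now H_k = ker ∂_k / im ∂_{k+1}, so:

  H_0: rank C_0 − rank ∂_1 = 9 − 7 = 2, and the invariant factors of ∂_1 are all 1, so H_0 ≅ Z^2.
  H_1: rank ker ∂_1 − rank ∂_2 = (12 − 7) − 4 = 1, and the invariant factors of ∂_2 are all 1, so H_1 ≅ Z.
  H_2: rank ker ∂_2 − rank ∂_3 = (4 − 4) − 0 = 0, and there is no ∂_3, so H_2 ≅ 0.

As a check, the Euler characteristic is 9 − 12 + 4 = 1, which agrees with 2 − 1 + 0 = 1.

H_0 ≅ Z^2,  H_1 ≅ Z,  H_2 = 0.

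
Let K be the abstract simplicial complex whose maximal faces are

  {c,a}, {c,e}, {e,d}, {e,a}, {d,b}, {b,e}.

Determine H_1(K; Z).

H_1 ≅ Z^2.

We work with the vertex ordering a < b < c < d < e. The simplices of K, each written with vertices in increasing order, are:

  0-simplices (5): a, b, c, d, e
  1-simplices (6): ac, ae, bd, be, ce, de

so the chain groups are C_0 ≅ Z^5, C_1 ≅ Z^6.

Boundary ∂_1: C_1 → C_0 maps an edge to its endpoints' difference, ∂[p,q] = q − p. For instance
  ∂de = e − d.
As a 5×6 matrix over Z this has rank 4, with invariant factors (1,1,1,1).

From H_k ≅ ker(∂_k) / im(∂_{k+1}) we obtain:

  H_1: rank ker ∂_1 − rank ∂_2 = (6 − 4) − 0 = 2, and there is no ∂_2, so H_1 = Z^2.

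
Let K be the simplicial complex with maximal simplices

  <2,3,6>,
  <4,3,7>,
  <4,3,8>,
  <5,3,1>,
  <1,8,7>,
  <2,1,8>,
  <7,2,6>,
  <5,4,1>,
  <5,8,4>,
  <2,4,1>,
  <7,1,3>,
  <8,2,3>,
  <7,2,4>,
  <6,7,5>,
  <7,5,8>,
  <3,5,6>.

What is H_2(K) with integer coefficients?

Order the vertices as 1 < 2 < 3 < 4 < 5 < 6 < 7 < 8. Listing each simplex with vertices in this order, K has dimension 2 with simplices:

  0-simplices (8): [1], [2], [3], [4], [5], [6], [7], [8]
  1-simplices (24): (24 of them)
  2-simplices (16): [1,2,4], [1,2,8], [1,3,5], [1,3,7], [1,4,5], [1,7,8], [2,3,6], [2,3,8], [2,4,7], [2,6,7], [3,4,7], [3,4,8], [3,5,6], [4,5,8], [5,6,7], [5,7,8]

giving chain groups C_0 ≅ Z^8, C_1 ≅ Z^24, C_2 ≅ Z^16.

The boundary map ∂_1: C_1 → C_0 is given by ∂[p,q] = [q] − [p]. For instance
  ∂[3,4] = [4] − [3].
The 8×24 boundary matrix has rank 7 and Smith normal form diag(1,1,1,1,1,1,1).

Boundary ∂_2: C_2 → C_1 acts by ∂[p,q,r] = [q,r] − [p,r] + [p,q]. For instance
  ∂[1,3,5] = [3,5] − [1,5] + [1,3],
  ∂[1,4,5] = [4,5] − [1,5] + [1,4].
The resulting 24×16 matrix has rank 15, and its Smith normal form has invariant factors (1,1,1,1,1,1,1,1,1,1,1,1,1,1,1).

Computing H_k = (kernel of ∂_k) / (image of ∂_{k+1}):

  H_2: rank ker ∂_2 − rank ∂_3 = (16 − 15) − 0 = 1, and there is no ∂_3, so H_2 ≅ Z.

(K is a triangulation of the torus T^2.)

H_2 ≅ Z.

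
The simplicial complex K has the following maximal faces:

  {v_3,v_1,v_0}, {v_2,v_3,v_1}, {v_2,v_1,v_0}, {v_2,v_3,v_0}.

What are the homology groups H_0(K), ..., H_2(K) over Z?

H_0 = Z,  H_1 = 0,  H_2 = Z.

Fix the vertex order v_0 < v_1 < v_2 < v_3 and write every simplex with vertices in increasing order. Then dim K = 2 and the simplices of K are:

  0-simplices (4): [v_0], [v_1], [v_2], [v_3]
  1-simplices (6): [v_0,v_1], [v_0,v_2], [v_0,v_3], [v_1,v_2], [v_1,v_3], [v_2,v_3]
  2-simplices (4): [v_0,v_1,v_2], [v_0,v_1,v_3], [v_0,v_2,v_3], [v_1,v_2,v_3]

so the chain groups are C_0 ≅ Z^4, C_1 ≅ Z^6, C_2 ≅ Z^4.

The boundary map ∂_1: C_1 → C_0 sends each edge [p,q] (with p < q) to q − p. For instance
  ∂[v_1,v_2] = [v_2] − [v_1].
The resulting 4×6 matrix has rank 3, and its Smith normal form has invariant factors (1,1,1).

∂_2: C_2 → C_1 maps a triangle to the signed sum of its edges. For instance
  ∂[v_0,v_2,v_3] = [v_2,v_3] − [v_0,v_3] + [v_0,v_2],
  ∂[v_1,v_2,v_3] = [v_2,v_3] − [v_1,v_3] + [v_1,v_2].
This gives a 6×4 integer matrix of rank 3; reducing to Smith normal form yields diagonal entries (1,1,1).

From H_k ≅ ker(∂_k) / im(∂_{k+1}) we obtain:

  H_0: rank C_0 − rank ∂_1 = 4 − 3 = 1, and the invariant factors of ∂_1 are all 1, so H_0 = Z.
  H_1: rank ker ∂_1 − rank ∂_2 = (6 − 3) − 3 = 0, and the invariant factors of ∂_2 are all 1, so H_1 = 0.
  H_2: rank ker ∂_2 − rank ∂_3 = (4 − 3) − 0 = 1, and there is no ∂_3, so H_2 = Z.

As a check, the Euler characteristic is 4 − 6 + 4 = 2, which agrees with 1 − 0 + 1 = 2.
(K is a triangulation of the 2-sphere S^2.)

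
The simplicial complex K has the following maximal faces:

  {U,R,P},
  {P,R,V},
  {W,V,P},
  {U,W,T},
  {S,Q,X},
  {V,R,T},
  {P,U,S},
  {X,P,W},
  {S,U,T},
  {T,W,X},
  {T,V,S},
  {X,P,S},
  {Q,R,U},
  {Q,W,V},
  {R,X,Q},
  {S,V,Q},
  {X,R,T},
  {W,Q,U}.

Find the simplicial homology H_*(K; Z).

We work with the vertex ordering P < Q < R < S < T < U < V < W < X. The simplices of K, each written with vertices in increasing order, are:

  0-simplices (9): P, Q, R, S, T, U, V, W, X
  1-simplices (27): PR, PS, PU, PV, PW, PX, QR, QS, QU, QV, QW, QX, RT, RU, RV, RX, ST, SU, SV, SX, TU, TV, TW, TX, UW, VW, WX
  2-simplices (18): PRU, PRV, PSU, PSX, PVW, PWX, QRU, QRX, QSV, QSX, QUW, QVW, RTV, RTX, STU, STV, TUW, TWX

so the chain groups are C_0 ≅ Z^9, C_1 ≅ Z^27, C_2 ≅ Z^18.

Boundary ∂_1: C_1 → C_0 sends each edge [p,q] (with p < q) to q − p. For instance
  ∂ST = T − S.
This gives a 9×27 integer matrix of rank 8; reducing to Smith normal form yields diagonal entries (1,1,1,1,1,1,1,1).

The boundary map ∂_2: C_2 → C_1 maps a triangle to the signed sum of its edges. For instance
  ∂QSV = SV − QV + QS,
  ∂QRX = RX − QX + QR.
This gives a 27×18 integer matrix of rank 17; reducing to Smith normal form yields diagonal entries (1,1,1,1,1,1,1,1,1,1,1,1,1,1,1,1,1).

Computing H_k = (kernel of ∂_k) / (image of ∂_{k+1}):

  H_0: rank C_0 − rank ∂_1 = 9 − 8 = 1, and the invariant factors of ∂_1 are all 1, so H_0 ≅ Z.
  H_1: rank ker ∂_1 − rank ∂_2 = (27 − 8) − 17 = 2, and the invariant factors of ∂_2 are all 1, so H_1 ≅ Z^2.
  H_2: rank ker ∂_2 − rank ∂_3 = (18 − 17) − 0 = 1, and there is no ∂_3, so H_2 ≅ Z.

As a check, the Euler characteristic is 9 − 27 + 18 = 0, which agrees with 1 − 2 + 1 = 0.
(K is a triangulation of the torus T^2.)

H_0 ≅ Z,  H_1 ≅ Z^2,  H_2 ≅ Z.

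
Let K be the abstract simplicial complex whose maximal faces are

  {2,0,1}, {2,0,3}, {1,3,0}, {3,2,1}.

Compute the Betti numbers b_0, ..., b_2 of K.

Fix the vertex order 0 < 1 < 2 < 3 and write every simplex with vertices in increasing order. Then dim K = 2 and the simplices of K are:

  0-simplices (4): [0], [1], [2], [3]
  1-simplices (6): [0,1], [0,2], [0,3], [1,2], [1,3], [2,3]
  2-simplices (4): [0,1,2], [0,1,3], [0,2,3], [1,2,3]

giving chain groups C_0 ≅ Z^4, C_1 ≅ Z^6, C_2 ≅ Z^4.

Boundary ∂_1: C_1 → C_0 sends each edge [p,q] (with p < q) to q − p.
This gives a 4×6 integer matrix of rank 3; reducing to Smith normal form yields diagonal entries (1,1,1).

The boundary map ∂_2: C_2 → C_1 acts by ∂[p,q,r] = [q,r] − [p,r] + [p,q]. For instance
  ∂[1,2,3] = [2,3] − [1,3] + [1,2],
  ∂[0,1,2] = [1,2] − [0,2] + [0,1].
This gives a 6×4 integer matrix of rank 3; reducing to Smith normal form yields diagonal entries (1,1,1).

Computing H_k = (kernel of ∂_k) / (image of ∂_{k+1}):

  H_0: rank C_0 − rank ∂_1 = 4 − 3 = 1, and the invariant factors of ∂_1 are all 1, so H_0 ≅ Z.
  H_1: rank ker ∂_1 − rank ∂_2 = (6 − 3) − 3 = 0, and the invariant factors of ∂_2 are all 1, so H_1 ≅ 0.
  H_2: rank ker ∂_2 − rank ∂_3 = (4 − 3) − 0 = 1, and there is no ∂_3, so H_2 ≅ Z.

Hence the Betti numbers are b_0 = 1, b_1 = 0, b_2 = 1.

b_0 = 1, b_1 = 0, b_2 = 1.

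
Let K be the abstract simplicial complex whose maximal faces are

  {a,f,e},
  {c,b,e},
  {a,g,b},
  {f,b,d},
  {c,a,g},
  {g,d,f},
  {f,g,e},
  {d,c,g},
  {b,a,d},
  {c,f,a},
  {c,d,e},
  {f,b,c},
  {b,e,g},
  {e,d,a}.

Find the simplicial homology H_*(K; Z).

Order the vertices as a < b < c < d < e < f < g. Listing each simplex with vertices in this order, K has dimension 2 with simplices:

  0-simplices (7): a, b, c, d, e, f, g
  1-simplices (21): ab, ac, ad, ae, af, ag, bc, bd, be, bf, bg, cd, ce, cf, cg, de, df, dg, ef, eg, fg
  2-simplices (14): abd, abg, acf, acg, ade, aef, bce, bcf, bdf, beg, cde, cdg, dfg, efg

giving chain groups C_0 ≅ Z^7, C_1 ≅ Z^21, C_2 ≅ Z^14.

The boundary map ∂_1: C_1 → C_0 maps an edge to its endpoints' difference, ∂[p,q] = q − p.
The resulting 7×21 matrix has rank 6, and its Smith normal form has invariant factors (1,1,1,1,1,1).

Boundary ∂_2: C_2 → C_1 maps a triangle to the signed sum of its edges. For instance
  ∂dfg = fg − dg + df,
  ∂bce = ce − be + bc.
As a 21×14 matrix over Z this has rank 13, with invariant factors (1,1,1,1,1,1,1,1,1,1,1,1,1).

From H_k ≅ ker(∂_k) / im(∂_{k+1}) we obtain:

  H_0: rank C_0 − rank ∂_1 = 7 − 6 = 1, and the invariant factors of ∂_1 are all 1, so H_0 = Z.
  H_1: rank ker ∂_1 − rank ∂_2 = (21 − 6) − 13 = 2, and the invariant factors of ∂_2 are all 1, so H_1 = Z^2.
  H_2: rank ker ∂_2 − rank ∂_3 = (14 − 13) − 0 = 1, and there is no ∂_3, so H_2 = Z.

As a check, the Euler characteristic is 7 − 21 + 14 = 0, which agrees with 1 − 2 + 1 = 0.

H_0 = Z,  H_1 = Z^2,  H_2 = Z.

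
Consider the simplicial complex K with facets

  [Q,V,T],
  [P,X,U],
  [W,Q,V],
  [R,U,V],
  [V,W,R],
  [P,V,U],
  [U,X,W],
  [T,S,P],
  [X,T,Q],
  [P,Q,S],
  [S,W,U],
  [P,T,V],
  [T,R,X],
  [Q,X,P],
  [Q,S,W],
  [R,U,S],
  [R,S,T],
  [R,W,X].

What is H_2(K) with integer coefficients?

Take the total order P < Q < R < S < T < U < V < W < X on the vertex set. Then K (dimension 2) consists of the simplices:

  0-simplices (9): P, Q, R, S, T, U, V, W, X
  1-simplices (27): PQ, PS, PT, PU, PV, PX, QS, QT, QV, QW, QX, RS, RT, RU, RV, RW, RX, ST, SU, SW, TV, TX, UV, UW, UX, VW, WX
  2-simplices (18): PQS, PQX, PST, PTV, PUV, PUX, QSW, QTV, QTX, QVW, RST, RSU, RTX, RUV, RVW, RWX, SUW, UWX

Hence C_0 ≅ Z^9, C_1 ≅ Z^27, C_2 ≅ Z^18.

The boundary map ∂_1: C_1 → C_0 maps an edge to its endpoints' difference, ∂[p,q] = q − p. For instance
  ∂SU = U − S.
The resulting 9×27 matrix has rank 8, and its Smith normal form has invariant factors (1,1,1,1,1,1,1,1).

Boundary ∂_2: C_2 → C_1 maps a triangle to the signed sum of its edges. For instance
  ∂PQX = QX − PX + PQ,
  ∂PTV = TV − PV + PT.
This gives a 27×18 integer matrix of rank 18; reducing to Smith normal form yields diagonal entries (1,1,1,1,1,1,1,1,1,1,1,1,1,1,1,1,1,2).

Computing H_k = (kernel of ∂_k) / (image of ∂_{k+1}):

  H_2: rank ker ∂_2 − rank ∂_3 = (18 − 18) − 0 = 0, and there is no ∂_3, so H_2 = 0.

(K is a triangulation of the Klein bottle.)

H_2 ≅ 0.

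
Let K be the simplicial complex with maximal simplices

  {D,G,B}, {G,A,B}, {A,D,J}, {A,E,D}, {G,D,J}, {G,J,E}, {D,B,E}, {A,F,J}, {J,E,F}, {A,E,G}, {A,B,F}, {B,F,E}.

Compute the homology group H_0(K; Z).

H_0 ≅ Z.

Order the vertices as A < B < D < E < F < G < J. Listing each simplex with vertices in this order, K has dimension 2 with simplices:

  0-simplices (7): A, B, D, E, F, G, J
  1-simplices (18): AB, AD, AE, AF, AG, AJ, BD, BE, BF, BG, DE, DG, DJ, EF, EG, EJ, FJ, GJ
  2-simplices (12): ABF, ABG, ADE, ADJ, AEG, AFJ, BDE, BDG, BEF, DGJ, EFJ, EGJ

giving chain groups C_0 ≅ Z^7, C_1 ≅ Z^18, C_2 ≅ Z^12.

∂_1: C_1 → C_0 sends each edge [p,q] (with p < q) to q − p. For instance
  ∂AJ = J − A.
As a 7×18 matrix over Z this has rank 6, with invariant factors (1,1,1,1,1,1).

Boundary ∂_2: C_2 → C_1 maps a triangle to the signed sum of its edges. For instance
  ∂ABF = BF − AF + AB,
  ∂BDG = DG − BG + BD.
As a 18×12 matrix over Z this has rank 12, with invariant factors (1,1,1,1,1,1,1,1,1,1,1,2).

Reading off H_k = ker ∂_k / im ∂_{k+1}:

  H_0: rank C_0 − rank ∂_1 = 7 − 6 = 1, and the invariant factors of ∂_1 are all 1, so H_0 ≅ Z.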